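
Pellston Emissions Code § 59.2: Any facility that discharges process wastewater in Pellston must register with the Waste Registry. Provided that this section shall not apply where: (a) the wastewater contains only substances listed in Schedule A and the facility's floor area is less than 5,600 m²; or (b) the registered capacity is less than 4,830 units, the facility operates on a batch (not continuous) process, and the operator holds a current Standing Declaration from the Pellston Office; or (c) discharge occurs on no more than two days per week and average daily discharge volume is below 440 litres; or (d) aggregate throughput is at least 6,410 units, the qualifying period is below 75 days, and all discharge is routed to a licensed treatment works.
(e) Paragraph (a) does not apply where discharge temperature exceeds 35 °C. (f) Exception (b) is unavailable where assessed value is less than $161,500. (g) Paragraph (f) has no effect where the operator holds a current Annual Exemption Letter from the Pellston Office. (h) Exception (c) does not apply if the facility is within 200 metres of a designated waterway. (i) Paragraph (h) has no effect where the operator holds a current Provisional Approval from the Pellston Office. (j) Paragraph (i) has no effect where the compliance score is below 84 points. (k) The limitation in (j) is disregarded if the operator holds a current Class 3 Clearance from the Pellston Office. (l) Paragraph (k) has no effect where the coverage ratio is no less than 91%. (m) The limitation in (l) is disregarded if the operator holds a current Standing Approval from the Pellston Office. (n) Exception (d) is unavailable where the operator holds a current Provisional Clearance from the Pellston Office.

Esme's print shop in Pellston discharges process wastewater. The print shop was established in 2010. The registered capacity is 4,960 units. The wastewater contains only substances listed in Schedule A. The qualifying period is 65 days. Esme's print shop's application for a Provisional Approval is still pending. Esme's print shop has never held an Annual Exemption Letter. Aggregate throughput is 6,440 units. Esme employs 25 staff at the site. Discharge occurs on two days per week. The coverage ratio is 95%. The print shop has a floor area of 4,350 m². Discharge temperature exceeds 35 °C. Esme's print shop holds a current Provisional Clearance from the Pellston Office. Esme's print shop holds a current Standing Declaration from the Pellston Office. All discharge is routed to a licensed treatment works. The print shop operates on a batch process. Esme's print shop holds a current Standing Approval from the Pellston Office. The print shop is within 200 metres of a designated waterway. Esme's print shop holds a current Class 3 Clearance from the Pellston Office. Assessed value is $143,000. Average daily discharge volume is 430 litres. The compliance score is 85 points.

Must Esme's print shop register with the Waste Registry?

Yes — Esme's print shop must register with the Waste Registry.

Exception (a): the wastewater is Schedule-A-only; the facility's floor area is 4,350 m², less than the 5,600 m² limit — every condition holds. Turning to paragraph (e): (e) is triggered — discharge temperature exceeds 35 °C. (a) is therefore removed.
Exception (b) fails — the registered capacity is 4,960 units, not less than 4,830 units.
Exception (c) is satisfied on its face — discharge occurs on no more than two days per week; average daily discharge volume is 430 litres, below the 440 litres limit. But applying paragraphs (h)–(m): (h) operates against (c): the print shop is within 200 m of a designated waterway. (i), which would lift (h), is not engaged — there is no Provisional Approval in force. So (c) is unavailable.
Exception (d)'s conditions are all satisfied: aggregate throughput is 6,440 units, meeting the 6,410 units threshold; the qualifying period is 65 days, below the 75 days limit; discharge is routed to a licensed treatment works. However, paragraph (n) must be considered: (n) operates against (d): a current Provisional Clearance is held. (d) is therefore removed.
No exception applies. The general rule governs.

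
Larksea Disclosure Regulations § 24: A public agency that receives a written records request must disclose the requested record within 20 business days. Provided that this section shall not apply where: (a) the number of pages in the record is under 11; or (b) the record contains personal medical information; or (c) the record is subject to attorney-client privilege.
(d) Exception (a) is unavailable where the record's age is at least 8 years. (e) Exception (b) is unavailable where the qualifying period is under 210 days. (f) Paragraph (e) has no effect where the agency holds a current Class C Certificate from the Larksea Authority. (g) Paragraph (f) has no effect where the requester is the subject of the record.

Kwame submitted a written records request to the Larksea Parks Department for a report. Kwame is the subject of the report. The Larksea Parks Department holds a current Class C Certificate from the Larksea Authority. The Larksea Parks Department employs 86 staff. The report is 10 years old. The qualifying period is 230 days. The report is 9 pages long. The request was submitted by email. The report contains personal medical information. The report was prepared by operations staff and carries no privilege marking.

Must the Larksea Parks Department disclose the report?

No — exception (b) applies; the Larksea Parks Department is not required to disclose the report.

Exception (a): the number of pages in the record is 9, under the 11 limit — every condition holds. However, paragraph (d) must be considered: (d) operates against (a): the record's age is 10 years, meeting the 8 years threshold. So (a) is unavailable.
Exception (b): the report contains personal medical information — every condition holds. Under paragraphs (e)–(g): (e) is not triggered — the qualifying period is 230 days, not under 210 days. (b) remains available.
Exception (c) does not apply: the report carries no privilege marking.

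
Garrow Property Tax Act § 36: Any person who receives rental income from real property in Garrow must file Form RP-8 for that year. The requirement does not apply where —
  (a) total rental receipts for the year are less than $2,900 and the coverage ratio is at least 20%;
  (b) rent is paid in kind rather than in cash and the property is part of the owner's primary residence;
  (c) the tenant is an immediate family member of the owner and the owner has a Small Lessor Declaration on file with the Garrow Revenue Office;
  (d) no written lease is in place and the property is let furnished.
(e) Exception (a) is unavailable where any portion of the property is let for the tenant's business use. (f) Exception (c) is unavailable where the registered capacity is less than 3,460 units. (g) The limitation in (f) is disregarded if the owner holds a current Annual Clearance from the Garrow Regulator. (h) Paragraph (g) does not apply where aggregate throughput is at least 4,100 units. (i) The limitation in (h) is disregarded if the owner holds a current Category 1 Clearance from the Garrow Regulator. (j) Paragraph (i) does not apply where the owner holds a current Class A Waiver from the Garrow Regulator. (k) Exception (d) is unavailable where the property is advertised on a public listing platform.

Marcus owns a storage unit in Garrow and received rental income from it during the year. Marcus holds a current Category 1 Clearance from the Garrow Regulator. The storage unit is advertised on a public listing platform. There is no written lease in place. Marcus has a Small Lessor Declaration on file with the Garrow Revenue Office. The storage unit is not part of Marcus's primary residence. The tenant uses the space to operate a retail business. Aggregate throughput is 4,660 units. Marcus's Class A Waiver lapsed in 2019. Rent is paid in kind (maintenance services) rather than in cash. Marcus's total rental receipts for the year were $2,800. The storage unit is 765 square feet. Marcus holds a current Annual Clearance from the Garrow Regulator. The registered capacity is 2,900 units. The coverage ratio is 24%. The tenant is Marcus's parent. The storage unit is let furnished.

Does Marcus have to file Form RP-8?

No — exception (c) applies; Marcus is not required to file Form RP-8.

Exception (a)'s conditions are all satisfied: total rental receipts for the year are $2,800, less than the $2,900 limit; the coverage ratio is 24%, meeting the 20% threshold. But applying paragraph (e): (e) operates — the space is let for business use. So (a) is unavailable.
Exception (b) fails — the storage unit is not part of the primary residence.
Exception (c): the tenant is an immediate family member; a Small Lessor Declaration is on file — every condition holds. Applying paragraphs (f)–(j): (f) would limit (c) — the registered capacity is 2,900 units, less than the 3,460 units limit — but (g) sets (f) aside: (g) is triggered — a current Annual Clearance is held. (h) is triggered (aggregate throughput is 4,660 units, meeting the 4,100 units threshold), but is itself disapplied by (i): (i) applies — a current Category 1 Clearance is held. (j) is not triggered (there is no Class A Waiver in force), so (i) stands. Exception (c) stands.
Exception (d)'s conditions are all satisfied: there is no written lease; the property is let furnished. But applying paragraph (k): (k) operates against (d): the property is publicly advertised. Exception (d) does not apply.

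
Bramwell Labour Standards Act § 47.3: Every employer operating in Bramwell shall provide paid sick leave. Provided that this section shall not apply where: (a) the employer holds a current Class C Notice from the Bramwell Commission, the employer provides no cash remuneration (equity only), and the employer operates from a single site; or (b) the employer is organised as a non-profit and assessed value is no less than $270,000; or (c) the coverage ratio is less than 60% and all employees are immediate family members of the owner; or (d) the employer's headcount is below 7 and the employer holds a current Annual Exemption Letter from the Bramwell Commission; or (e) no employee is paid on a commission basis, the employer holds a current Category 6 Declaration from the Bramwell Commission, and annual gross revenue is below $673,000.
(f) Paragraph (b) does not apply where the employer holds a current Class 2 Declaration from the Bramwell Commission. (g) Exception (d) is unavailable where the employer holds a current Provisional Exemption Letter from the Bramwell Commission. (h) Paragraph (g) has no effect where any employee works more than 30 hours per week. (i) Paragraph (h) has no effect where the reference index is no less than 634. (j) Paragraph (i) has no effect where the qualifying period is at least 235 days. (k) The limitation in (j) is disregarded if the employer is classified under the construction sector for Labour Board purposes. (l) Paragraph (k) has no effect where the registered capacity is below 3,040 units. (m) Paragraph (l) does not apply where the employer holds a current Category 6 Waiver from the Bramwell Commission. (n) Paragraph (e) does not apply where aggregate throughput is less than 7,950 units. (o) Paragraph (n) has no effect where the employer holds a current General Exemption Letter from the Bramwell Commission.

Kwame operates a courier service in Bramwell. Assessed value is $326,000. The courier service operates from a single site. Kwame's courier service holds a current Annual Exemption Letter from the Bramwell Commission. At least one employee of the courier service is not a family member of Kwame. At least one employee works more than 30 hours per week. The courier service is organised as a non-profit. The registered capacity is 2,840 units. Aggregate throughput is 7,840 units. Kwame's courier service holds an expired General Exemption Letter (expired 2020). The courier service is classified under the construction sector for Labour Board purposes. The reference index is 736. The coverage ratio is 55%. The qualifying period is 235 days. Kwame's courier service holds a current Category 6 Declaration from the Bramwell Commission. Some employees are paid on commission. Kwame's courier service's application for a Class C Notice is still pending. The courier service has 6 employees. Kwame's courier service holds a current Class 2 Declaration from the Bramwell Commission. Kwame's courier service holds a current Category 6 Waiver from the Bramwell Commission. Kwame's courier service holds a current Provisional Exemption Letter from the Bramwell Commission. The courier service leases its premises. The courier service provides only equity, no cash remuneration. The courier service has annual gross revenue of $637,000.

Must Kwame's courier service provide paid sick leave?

Exception (a) requires that the employer holds a current Class C Notice from the Bramwell Commission; but the Class C Notice is not current, so (a) is unavailable.
Exception (b) is satisfied on its face — the employer is a non-profit; assessed value is $326,000, meeting the $270,000 threshold. However, paragraph (f) must be considered: (f) is triggered — a current Class 2 Declaration is held. (b) is therefore removed.
Exception (c) fails — at least one employee is not a family member.
Exception (d)'s conditions are all satisfied: the employer's headcount is 6, below the 7 limit; a current Annual Exemption Letter is held. But: (g) applies — a current Provisional Exemption Letter is held. (h) operates (at least one employee exceeds 30 hours/week), but is overridden by (i): (i) is engaged — the reference index is 736, meeting the 634 threshold. (j) would limit (i) — the qualifying period is 235 days, meeting the 235 days threshold — but (k) sets (j) aside: (k) operates — the courier service is classified under the construction sector. (l) would limit (k) — the registered capacity is 2,840 units, below the 3,040 units limit — but (m) sets (l) aside: (m) operates against (l): a current Category 6 Waiver is held. So (d) is unavailable.
Exception (e) requires that no employee is paid on a commission basis; but some employees are paid on commission, so (e) is unavailable.
None of the exceptions is available; § 47.3 applies in full.

Yes — Kwame's courier service must provide paid sick leave.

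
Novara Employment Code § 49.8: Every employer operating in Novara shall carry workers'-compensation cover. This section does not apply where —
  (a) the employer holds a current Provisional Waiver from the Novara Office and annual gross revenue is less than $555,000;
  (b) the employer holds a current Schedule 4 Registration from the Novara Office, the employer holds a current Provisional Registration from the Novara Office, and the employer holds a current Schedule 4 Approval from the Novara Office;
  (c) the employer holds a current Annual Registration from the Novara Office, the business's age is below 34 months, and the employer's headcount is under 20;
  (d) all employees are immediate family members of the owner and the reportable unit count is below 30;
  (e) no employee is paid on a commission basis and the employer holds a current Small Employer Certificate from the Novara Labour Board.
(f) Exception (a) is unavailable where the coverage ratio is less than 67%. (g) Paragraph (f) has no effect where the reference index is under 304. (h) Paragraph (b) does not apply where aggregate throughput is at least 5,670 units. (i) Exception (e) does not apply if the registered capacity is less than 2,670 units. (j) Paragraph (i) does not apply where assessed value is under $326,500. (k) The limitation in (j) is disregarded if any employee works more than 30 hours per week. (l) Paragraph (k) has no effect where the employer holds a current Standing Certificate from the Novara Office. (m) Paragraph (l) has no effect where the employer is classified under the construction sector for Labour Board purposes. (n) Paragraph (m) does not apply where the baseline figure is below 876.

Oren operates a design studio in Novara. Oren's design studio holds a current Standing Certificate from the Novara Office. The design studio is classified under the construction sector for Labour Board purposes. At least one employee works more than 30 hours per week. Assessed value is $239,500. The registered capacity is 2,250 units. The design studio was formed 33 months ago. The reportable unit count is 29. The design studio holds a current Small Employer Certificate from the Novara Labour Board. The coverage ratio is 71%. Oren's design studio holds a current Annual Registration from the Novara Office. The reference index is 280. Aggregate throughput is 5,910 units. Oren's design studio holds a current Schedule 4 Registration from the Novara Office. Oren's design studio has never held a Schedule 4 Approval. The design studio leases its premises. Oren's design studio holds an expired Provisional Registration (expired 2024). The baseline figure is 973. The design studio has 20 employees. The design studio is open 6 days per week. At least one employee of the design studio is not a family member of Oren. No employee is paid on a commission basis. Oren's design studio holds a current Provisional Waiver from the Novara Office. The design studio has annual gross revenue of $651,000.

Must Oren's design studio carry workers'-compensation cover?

Exception (a) requires that annual gross revenue is less than $555,000; but annual gross revenue is $651,000, not less than $555,000, so (a) is unavailable.
Exception (b) requires that the employer holds a current Provisional Registration from the Novara Office; but the Provisional Registration is not current, so (b) is unavailable.
Exception (c) fails — the employer's headcount is 20, not under 20.
Exception (d) does not apply: at least one employee is not a family member.
Exception (e) is satisfied on its face — no employee is paid on commission; a current Small Employer Certificate is held. However, paragraphs (i)–(n) must be considered: (i) applies — the registered capacity is 2,250 units, less than the 2,670 units limit. (j) would limit (i) — assessed value is $239,500, under the $326,500 limit — but (k) sets (j) aside: (k) operates against (j): at least one employee exceeds 30 hours/week. (l) operates (a current Standing Certificate is held), but is overridden by (m): (m) operates — the design studio is classified under the construction sector. (n) is not engaged (the baseline figure is 973, not below 876), so (m) stands. Exception (e) does not apply.
No exception displaces § 49.8.

Yes — Oren's design studio must carry workers'-compensation cover.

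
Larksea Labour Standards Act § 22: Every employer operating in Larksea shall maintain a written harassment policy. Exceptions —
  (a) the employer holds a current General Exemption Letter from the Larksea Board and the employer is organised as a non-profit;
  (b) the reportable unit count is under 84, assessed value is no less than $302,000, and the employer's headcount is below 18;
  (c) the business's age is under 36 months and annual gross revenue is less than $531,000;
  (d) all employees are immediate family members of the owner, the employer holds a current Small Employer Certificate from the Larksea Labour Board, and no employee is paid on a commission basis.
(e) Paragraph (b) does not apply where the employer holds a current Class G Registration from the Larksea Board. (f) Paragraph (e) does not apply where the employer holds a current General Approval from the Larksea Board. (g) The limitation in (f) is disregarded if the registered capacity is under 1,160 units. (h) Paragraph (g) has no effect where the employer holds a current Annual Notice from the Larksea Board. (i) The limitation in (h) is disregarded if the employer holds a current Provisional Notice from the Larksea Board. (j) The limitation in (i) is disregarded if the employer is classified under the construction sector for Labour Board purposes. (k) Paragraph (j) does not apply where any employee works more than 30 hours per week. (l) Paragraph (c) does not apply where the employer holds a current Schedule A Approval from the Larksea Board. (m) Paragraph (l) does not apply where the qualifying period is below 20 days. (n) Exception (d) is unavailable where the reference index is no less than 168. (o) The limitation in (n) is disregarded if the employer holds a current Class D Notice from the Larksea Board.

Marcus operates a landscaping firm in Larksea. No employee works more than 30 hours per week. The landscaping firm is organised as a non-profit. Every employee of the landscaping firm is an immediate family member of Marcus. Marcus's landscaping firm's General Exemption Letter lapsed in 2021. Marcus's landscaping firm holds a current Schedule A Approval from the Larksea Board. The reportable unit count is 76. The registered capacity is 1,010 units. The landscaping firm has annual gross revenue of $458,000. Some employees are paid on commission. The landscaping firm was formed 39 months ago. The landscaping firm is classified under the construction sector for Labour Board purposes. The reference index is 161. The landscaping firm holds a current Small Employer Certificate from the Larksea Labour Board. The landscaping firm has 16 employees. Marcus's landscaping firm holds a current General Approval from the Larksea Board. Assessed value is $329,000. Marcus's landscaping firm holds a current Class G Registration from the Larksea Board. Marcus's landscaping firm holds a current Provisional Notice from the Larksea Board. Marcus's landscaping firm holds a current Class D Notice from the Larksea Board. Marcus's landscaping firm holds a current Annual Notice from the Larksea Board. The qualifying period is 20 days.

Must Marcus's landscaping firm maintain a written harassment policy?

No — exception (b) applies; Marcus's landscaping firm is not required to maintain a written harassment policy.

Exception (a) requires that the employer holds a current General Exemption Letter from the Larksea Board; but no current General Exemption Letter is held, so (a) is unavailable.
Exception (b): the reportable unit count is 76, under the 84 limit; assessed value is $329,000, meeting the $302,000 threshold; the employer's headcount is 16, below the 18 limit — every condition holds. Applying paragraphs (e)–(k): (e) applies (a current Class G Registration is held), but is itself disapplied by (f): (f) operates — a current General Approval is held. (g) would limit (f) — the registered capacity is 1,010 units, under the 1,160 units limit — but (h) sets (g) aside: (h) operates against (g): a current Annual Notice is held. (i) would limit (h) — a current Provisional Notice is held — but (j) sets (i) aside: (j) operates against (i): the landscaping firm is classified under the construction sector. (k), which would lift (j), is not triggered — no employee exceeds 30 hours/week. Exception (b) stands.
Exception (c) requires that the business's age is under 36 months; but the business's age is 39 months, not under 36 months, so (c) is unavailable.
Exception (d) fails — some employees are paid on commission.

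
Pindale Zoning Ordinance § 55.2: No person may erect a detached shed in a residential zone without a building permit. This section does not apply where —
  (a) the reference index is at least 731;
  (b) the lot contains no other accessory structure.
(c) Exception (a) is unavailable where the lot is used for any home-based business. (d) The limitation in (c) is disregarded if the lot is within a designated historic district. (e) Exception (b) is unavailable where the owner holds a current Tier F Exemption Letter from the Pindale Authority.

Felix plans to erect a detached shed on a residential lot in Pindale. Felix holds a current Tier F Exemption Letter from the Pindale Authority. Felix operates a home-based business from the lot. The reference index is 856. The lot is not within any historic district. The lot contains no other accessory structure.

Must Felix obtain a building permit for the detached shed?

Yes — Felix must obtain a building permit.

Exception (a) is satisfied on its face — the reference index is 856, meeting the 731 threshold. But applying paragraphs (c)–(d): (c) operates — a home-based business operates on the lot. (d) is not triggered (the lot is not in a historic district), so (c) stands. Exception (a) does not apply.
Exception (b): the lot has no other accessory structure — every condition holds. But: (e) is engaged — a current Tier F Exemption Letter is held. So (b) is unavailable.
No exception displaces § 55.2.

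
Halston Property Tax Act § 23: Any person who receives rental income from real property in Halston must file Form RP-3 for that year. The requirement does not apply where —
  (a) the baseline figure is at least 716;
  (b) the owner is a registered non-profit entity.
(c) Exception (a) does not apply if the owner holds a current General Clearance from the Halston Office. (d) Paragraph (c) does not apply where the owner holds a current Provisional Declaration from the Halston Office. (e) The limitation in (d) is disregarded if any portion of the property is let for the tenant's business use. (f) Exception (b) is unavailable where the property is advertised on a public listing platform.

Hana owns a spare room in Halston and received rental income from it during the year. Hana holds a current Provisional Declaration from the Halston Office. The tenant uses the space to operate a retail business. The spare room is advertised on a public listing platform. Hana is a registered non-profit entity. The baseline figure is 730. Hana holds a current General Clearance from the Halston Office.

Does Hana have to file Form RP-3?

Yes — Hana must file Form RP-3.

All of (a)'s requirements are met (the baseline figure is 730, meeting the 716 threshold). But applying paragraphs (c)–(e): (c) applies — a current General Clearance is held. (d) would limit (c) — a current Provisional Declaration is held — but (e) sets (d) aside: (e) operates against (d): the space is let for business use. So (a) is unavailable.
Exception (b) is satisfied on its face — Hana is a registered non-profit. But: (f) operates against (b): the property is publicly advertised. Exception (b) does not apply.
None of the exceptions is available; § 23 applies in full.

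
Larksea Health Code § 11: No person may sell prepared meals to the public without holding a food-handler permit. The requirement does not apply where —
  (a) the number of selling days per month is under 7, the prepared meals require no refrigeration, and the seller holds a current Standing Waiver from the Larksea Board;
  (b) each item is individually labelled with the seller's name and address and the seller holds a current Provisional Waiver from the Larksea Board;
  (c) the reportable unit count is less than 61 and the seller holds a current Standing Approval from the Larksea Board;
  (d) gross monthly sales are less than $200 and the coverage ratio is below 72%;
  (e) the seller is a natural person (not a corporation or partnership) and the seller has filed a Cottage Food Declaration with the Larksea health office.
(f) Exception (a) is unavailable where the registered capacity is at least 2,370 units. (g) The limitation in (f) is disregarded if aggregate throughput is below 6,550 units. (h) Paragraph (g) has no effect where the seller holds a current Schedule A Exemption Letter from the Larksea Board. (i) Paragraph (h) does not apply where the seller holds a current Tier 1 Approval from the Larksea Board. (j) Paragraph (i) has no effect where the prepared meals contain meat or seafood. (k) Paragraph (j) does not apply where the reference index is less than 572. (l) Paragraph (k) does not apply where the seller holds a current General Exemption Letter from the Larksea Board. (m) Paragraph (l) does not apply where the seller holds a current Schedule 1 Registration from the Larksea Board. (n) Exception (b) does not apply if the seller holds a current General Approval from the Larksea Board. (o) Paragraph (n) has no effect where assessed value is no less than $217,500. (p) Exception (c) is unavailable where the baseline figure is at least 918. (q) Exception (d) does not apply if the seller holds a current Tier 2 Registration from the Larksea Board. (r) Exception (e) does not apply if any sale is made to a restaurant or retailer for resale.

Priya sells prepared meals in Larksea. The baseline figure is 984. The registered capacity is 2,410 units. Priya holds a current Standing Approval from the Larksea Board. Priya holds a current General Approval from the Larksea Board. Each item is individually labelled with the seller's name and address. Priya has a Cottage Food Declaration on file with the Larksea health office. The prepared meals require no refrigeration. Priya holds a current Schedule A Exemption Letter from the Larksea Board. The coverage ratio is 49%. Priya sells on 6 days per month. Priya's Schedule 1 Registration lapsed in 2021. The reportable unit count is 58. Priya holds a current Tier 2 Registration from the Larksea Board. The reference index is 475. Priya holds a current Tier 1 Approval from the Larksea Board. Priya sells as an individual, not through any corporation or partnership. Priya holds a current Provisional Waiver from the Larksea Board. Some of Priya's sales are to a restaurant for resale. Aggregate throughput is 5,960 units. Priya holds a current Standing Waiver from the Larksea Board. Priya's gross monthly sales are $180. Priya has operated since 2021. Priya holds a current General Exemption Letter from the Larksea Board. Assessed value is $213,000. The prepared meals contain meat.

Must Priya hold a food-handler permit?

Exception (a): the number of selling days per month is 6, under the 7 limit; the prepared meals are shelf-stable; a current Standing Waiver is held — every condition holds. But: (f) is triggered — the registered capacity is 2,410 units, meeting the 2,370 units threshold. (g) would limit (f) — aggregate throughput is 5,960 units, below the 6,550 units limit — but (h) sets (g) aside: (h) operates — a current Schedule A Exemption Letter is held. (i) operates (a current Tier 1 Approval is held), but is itself disapplied by (j): (j) operates against (i): the prepared meals contain meat. (k) applies (the reference index is 475, less than the 572 limit), but is itself disapplied by (l): (l) operates against (k): a current General Exemption Letter is held. (m) is not engaged (the Schedule 1 Registration is not current), so (l) stands. (a) is therefore removed.
Exception (b): items are individually labelled; a current Provisional Waiver is held — every condition holds. However, paragraphs (n)–(o) must be considered: (n) operates against (b): a current General Approval is held. (o), which would lift (n), is not engaged — assessed value is $213,000, short of $217,500. Exception (b) does not apply.
All of (c)'s requirements are met (the reportable unit count is 58, less than the 61 limit; a current Standing Approval is held). But: (p) is engaged — the baseline figure is 984, meeting the 918 threshold. (c) is therefore removed.
Exception (d) is satisfied on its face — gross monthly sales are $180, less than the $200 limit; the coverage ratio is 49%, below the 72% limit. However, paragraph (q) must be considered: (q) operates against (d): a current Tier 2 Registration is held. Exception (d) does not apply.
Exception (e): the seller is a natural person; a Cottage Food Declaration is on file — every condition holds. Turning to paragraph (r): (r) operates against (e): some sales are to a restaurant for resale. So (e) is unavailable.
Every exception is unavailable, so the rule governs.

Yes — Priya must hold a food-handler permit.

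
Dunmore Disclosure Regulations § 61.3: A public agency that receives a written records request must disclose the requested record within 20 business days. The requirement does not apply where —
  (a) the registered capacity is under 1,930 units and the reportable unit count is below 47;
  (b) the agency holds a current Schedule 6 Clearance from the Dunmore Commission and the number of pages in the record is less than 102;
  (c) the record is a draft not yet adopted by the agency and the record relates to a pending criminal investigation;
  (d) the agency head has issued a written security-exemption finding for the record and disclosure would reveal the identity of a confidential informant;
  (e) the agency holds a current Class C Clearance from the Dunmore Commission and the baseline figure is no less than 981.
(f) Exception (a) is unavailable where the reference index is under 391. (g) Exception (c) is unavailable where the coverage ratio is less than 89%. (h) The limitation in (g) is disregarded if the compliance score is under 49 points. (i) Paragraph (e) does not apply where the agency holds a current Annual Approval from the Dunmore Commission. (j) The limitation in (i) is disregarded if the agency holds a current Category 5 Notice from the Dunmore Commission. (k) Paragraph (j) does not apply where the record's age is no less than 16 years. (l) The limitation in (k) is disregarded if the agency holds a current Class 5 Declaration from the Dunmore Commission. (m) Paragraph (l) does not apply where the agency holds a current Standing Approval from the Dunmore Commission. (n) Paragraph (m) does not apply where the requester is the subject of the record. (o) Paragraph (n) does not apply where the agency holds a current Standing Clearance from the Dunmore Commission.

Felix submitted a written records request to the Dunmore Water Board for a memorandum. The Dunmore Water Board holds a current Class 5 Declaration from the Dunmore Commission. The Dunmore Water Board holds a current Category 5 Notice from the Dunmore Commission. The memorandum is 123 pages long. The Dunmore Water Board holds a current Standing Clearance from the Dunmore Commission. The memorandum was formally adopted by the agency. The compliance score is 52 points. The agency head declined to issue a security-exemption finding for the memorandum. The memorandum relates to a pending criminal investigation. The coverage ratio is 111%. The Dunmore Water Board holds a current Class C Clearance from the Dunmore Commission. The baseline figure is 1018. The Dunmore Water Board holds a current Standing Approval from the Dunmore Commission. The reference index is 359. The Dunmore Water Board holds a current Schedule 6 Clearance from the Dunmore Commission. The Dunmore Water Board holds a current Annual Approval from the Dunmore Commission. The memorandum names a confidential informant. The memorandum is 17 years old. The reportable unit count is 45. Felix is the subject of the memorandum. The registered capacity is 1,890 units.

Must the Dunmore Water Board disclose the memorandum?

Yes — the Dunmore Water Board must disclose the memorandum.

Exception (a): the registered capacity is 1,890 units, under the 1,930 units limit; the reportable unit count is 45, below the 47 limit — every condition holds. Turning to paragraph (f): (f) is engaged — the reference index is 359, under the 391 limit. So (a) is unavailable.
Exception (b) does not apply: the number of pages in the record is 123, not less than 102.
Exception (c) requires that the record is a draft not yet adopted by the agency; but the memorandum has been formally adopted, so (c) is unavailable.
Exception (d) fails — the agency head declined to issue a security-exemption finding.
Exception (e)'s conditions are all satisfied: a current Class C Clearance is held; the baseline figure is 1,018, meeting the 981 threshold. But applying paragraphs (i)–(o): (i) operates against (e): a current Annual Approval is held. (j) is engaged (a current Category 5 Notice is held), but is itself disapplied by (k): (k) is triggered — the record's age is 17 years, meeting the 16 years threshold. (l) would limit (k) — a current Class 5 Declaration is held — but (m) sets (l) aside: (m) operates against (l): a current Standing Approval is held. (n) applies (Felix is the subject of the memorandum), but is itself disapplied by (o): (o) operates against (n): a current Standing Clearance is held. So (e) is unavailable.
No exception applies. The general rule governs.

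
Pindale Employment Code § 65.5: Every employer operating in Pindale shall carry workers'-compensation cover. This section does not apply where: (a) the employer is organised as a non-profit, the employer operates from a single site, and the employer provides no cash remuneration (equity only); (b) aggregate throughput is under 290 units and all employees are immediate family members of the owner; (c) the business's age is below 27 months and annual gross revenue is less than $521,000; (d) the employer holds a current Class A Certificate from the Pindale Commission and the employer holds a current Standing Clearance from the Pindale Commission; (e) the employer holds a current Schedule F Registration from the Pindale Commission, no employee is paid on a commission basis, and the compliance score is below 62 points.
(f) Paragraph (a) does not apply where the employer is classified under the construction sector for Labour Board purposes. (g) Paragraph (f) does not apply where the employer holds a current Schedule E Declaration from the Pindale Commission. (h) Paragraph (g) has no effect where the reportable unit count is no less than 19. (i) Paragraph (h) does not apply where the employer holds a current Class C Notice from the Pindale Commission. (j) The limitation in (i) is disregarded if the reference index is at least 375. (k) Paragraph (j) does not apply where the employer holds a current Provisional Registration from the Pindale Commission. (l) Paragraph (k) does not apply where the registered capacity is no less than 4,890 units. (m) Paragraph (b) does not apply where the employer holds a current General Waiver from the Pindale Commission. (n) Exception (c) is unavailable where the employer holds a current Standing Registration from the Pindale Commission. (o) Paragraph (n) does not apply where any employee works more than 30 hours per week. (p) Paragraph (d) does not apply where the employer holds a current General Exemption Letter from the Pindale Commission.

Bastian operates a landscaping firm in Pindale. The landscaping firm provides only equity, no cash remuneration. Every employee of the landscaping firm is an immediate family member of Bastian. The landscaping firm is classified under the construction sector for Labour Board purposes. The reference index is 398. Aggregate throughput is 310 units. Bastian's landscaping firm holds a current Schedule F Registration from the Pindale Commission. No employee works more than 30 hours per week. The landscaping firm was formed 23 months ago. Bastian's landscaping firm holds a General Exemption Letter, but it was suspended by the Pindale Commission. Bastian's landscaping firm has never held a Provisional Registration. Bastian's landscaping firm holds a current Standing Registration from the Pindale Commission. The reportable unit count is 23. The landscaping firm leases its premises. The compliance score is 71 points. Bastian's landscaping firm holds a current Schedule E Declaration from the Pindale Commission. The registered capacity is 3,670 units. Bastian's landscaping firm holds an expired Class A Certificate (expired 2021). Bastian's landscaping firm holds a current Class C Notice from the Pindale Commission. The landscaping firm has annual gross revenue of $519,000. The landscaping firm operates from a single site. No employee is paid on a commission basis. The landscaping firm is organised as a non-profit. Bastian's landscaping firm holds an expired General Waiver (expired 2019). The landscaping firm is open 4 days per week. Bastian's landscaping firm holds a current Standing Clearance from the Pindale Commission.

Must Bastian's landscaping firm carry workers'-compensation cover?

All of (a)'s requirements are met (the employer is a non-profit; the employer operates from a single site; remuneration is equity-only). However, paragraphs (f)–(l) must be considered: (f) operates against (a): the landscaping firm is classified under the construction sector. (g) would limit (f) — a current Schedule E Declaration is held — but (h) sets (g) aside: (h) operates against (g): the reportable unit count is 23, meeting the 19 threshold. (i) would limit (h) — a current Class C Notice is held — but (j) sets (i) aside: (j) operates against (i): the reference index is 398, meeting the 375 threshold. (k) is not triggered (there is no Provisional Registration in force), so (j) stands. Exception (a) does not apply.
Exception (b) requires that aggregate throughput is under 290 units; but aggregate throughput is 310 units, not under 290 units, so (b) is unavailable.
Exception (c) is satisfied on its face — the business's age is 23 months, below the 27 months limit; annual gross revenue is $519,000, less than the $521,000 limit. But applying paragraphs (n)–(o): (n) operates against (c): a current Standing Registration is held. (o) is inapplicable (no employee exceeds 30 hours/week), so (n) stands. (c) is therefore removed.
Exception (d) does not apply: there is no Class A Certificate in force.
Exception (e) requires that the compliance score is below 62 points; but the compliance score is 71 points, not below 62 points, so (e) is unavailable.
None of the exceptions is available; § 65.5 applies in full.

Yes — Bastian's landscaping firm must carry workers'-compensation cover.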